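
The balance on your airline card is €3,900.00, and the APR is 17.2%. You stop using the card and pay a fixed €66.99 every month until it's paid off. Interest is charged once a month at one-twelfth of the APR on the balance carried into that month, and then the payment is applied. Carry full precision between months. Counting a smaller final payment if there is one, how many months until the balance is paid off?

127 payments

Monthly rate r = 17.2%/12 = 1.43333% = 0.0143333.
Recurrence: B ← B·(1+r) − €66.99.
Month 1: interest €55.90; balance after payment €3,888.91.
Month 2: interest €55.74; balance after payment €3,877.66.
Closed form: n = −ln(1 − rB₀/P)/ln(1+r) = −ln(0.16555)/ln(1.01433) ≈ 126.374, so the balance reaches zero during payment 127.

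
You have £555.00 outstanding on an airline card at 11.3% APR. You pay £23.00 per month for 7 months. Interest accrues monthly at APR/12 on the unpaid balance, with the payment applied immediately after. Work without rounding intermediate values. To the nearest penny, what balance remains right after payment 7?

Monthly rate r = 11.3%/12 = 0.941667% = 0.00941667.
Each month: B ← B·(1+r) − £23.00.
Month 1: interest £5.23; balance after payment £537.23.
Month 2: interest £5.06; balance after payment £519.29.
Month 3: interest £4.89; balance after payment £501.18.
Month 4: interest £4.72; balance after payment £482.89.
Month 5: interest £4.55; balance after payment £464.44.
Month 6: interest £4.37; balance after payment £445.82.
Month 7: interest £4.20; balance after payment £427.01.

£427.01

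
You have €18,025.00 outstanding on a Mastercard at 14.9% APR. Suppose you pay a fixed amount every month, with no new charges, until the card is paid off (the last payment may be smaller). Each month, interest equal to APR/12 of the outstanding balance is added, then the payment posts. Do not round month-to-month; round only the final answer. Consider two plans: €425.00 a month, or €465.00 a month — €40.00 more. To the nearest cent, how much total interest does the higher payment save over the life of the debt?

Monthly rate r = 14.9%/12 = 1.24167% = 0.0124167.
At €425.00/mo: n = ⌈−ln(1 − rB₀/P)/ln(1+r)⌉ = 61 payments (last €256.48); total interest = total paid − €18,025.00 = €7,731.48.
At €465.00/mo: 54 payments (last €91.75); total interest €6,711.75.
Interest saved = €7,731.48 − €6,711.75 = €1,019.73.

€1,019.73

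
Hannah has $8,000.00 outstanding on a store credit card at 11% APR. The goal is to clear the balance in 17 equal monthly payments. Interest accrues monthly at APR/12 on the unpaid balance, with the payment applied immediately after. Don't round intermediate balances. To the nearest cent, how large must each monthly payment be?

Monthly rate r = 11%/12 = 0.916667% = 0.00916667.
Level-payment amortization: P = B₀·r / (1 − (1+r)^(−n)) = 8000.00·0.00916667 / (1 − 1.00917^(−17)).
Denominator 1 − (1+r)^(−17) = 0.143690525.
P = 73.3333 / 0.143690525 ≈ 510.36.

$510.36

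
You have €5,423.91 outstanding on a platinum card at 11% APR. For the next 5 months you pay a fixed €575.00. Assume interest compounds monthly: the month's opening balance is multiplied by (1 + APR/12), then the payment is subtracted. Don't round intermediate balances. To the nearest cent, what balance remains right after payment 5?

Monthly rate r = 11%/12 = 0.916667% = 0.00916667.
Each month: B ← B·(1+r) − €575.00.
Month 1: interest €49.72; balance after payment €4,898.63.
Month 2: interest €44.90; balance after payment €4,368.53.
Month 3: interest €40.04; balance after payment €3,833.58.
Month 4: interest €35.14; balance after payment €3,293.72.
Month 5: interest €30.19; balance after payment €2,748.91.

€2,748.91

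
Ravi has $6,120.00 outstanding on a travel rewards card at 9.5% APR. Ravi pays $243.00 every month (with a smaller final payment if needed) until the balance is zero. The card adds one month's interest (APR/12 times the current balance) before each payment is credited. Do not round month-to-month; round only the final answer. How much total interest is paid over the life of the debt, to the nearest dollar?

Monthly rate r = 9.5%/12 = 0.791667% = 0.00791667.
Payoff takes n = ⌈−ln(1 − rB₀/P)/ln(1+r)⌉ = ⌈28.200⌉ = 29 payments; the last is $48.79.
Total paid = 28·$243.00 + $48.79 = $6,852.79.
Total interest = total paid − principal = $6,852.79 − $6,120.00 = $732.79.

$733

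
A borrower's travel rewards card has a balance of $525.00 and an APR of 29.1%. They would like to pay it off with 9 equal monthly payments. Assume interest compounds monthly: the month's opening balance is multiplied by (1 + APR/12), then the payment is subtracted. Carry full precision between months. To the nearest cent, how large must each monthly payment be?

$65.63

Monthly rate r = 29.1%/12 = 2.425% = 0.02425.
Level-payment amortization: P = B₀·r / (1 − (1+r)^(−n)) = 525.00·0.02425 / (1 − 1.02425^(−9)).
Denominator 1 − (1+r)^(−9) = 0.193979205.
P = 12.7313 / 0.193979205 ≈ 65.63.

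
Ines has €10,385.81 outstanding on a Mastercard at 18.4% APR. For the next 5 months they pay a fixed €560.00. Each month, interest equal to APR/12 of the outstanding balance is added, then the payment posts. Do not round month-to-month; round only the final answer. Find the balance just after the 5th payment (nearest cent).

€8,319.66

Monthly rate r = 18.4%/12 = 1.53333% = 0.0153333.
Each month: B ← B·(1+r) − €560.00.
Month 1: interest €159.25; balance after payment €9,985.06.
Month 2: interest €153.10; balance after payment €9,578.16.
Month 3: interest €146.87; balance after payment €9,165.03.
Month 4: interest €140.53; balance after payment €8,745.56.
Month 5: interest €134.10; balance after payment €8,319.66.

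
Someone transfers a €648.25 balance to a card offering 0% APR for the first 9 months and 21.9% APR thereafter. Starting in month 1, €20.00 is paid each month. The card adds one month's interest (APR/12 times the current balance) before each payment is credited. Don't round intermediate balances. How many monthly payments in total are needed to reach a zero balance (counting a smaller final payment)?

Promo months 1–9 at r₀ = 0%/12 = 0; months 10+ at r₁ = 21.9%/12 = 0.01825.
After month 9 (no interest yet): B = €648.25 − 9·€20.00 = €468.25.
Then at r₁ with €20.00/mo: n₂ = −ln(1 − r₁·B/P)/ln(1+r₁) ≈ 30.82 → 31 more payments.

40 months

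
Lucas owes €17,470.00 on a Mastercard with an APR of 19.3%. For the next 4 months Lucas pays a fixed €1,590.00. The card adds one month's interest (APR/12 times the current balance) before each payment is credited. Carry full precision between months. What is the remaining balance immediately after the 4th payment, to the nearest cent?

€12,106.22

Monthly rate r = 19.3%/12 = 1.60833% = 0.0160833.
Each month: B ← B·(1+r) − €1,590.00.
Month 1: interest €280.98; balance after payment €16,160.98.
Month 2: interest €259.92; balance after payment €14,830.90.
Month 3: interest €238.53; balance after payment €13,479.43.
Month 4: interest €216.79; balance after payment €12,106.22.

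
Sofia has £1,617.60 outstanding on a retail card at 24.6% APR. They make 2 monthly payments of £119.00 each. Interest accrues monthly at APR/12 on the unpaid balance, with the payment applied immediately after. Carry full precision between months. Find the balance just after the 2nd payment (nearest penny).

£1,444.16

Monthly rate r = 24.6%/12 = 2.05% = 0.0205.
Each month: B ← B·(1+r) − £119.00.
Month 1: interest £33.16; balance after payment £1,531.76.
Month 2: interest £31.40; balance after payment £1,444.16.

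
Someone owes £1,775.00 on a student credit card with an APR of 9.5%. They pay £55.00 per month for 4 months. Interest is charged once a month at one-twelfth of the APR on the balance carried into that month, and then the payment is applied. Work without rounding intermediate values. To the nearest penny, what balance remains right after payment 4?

Monthly rate r = 9.5%/12 = 0.791667% = 0.00791667.
Each month: B ← B·(1+r) − £55.00.
Month 1: interest £14.05; balance after payment £1,734.05.
Month 2: interest £13.73; balance after payment £1,692.78.
Month 3: interest £13.40; balance after payment £1,651.18.
Month 4: interest £13.07; balance after payment £1,609.25.

£1,609.25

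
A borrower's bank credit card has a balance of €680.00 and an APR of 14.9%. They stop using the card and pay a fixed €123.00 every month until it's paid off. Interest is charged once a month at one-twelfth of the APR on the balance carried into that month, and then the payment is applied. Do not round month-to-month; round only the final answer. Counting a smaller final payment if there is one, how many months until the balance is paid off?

6 payments

Monthly rate r = 14.9%/12 = 1.24167% = 0.0124167.
Recurrence: B ← B·(1+r) − €123.00.
Month 1: interest €8.44; balance after payment €565.44.
Month 2: interest €7.02; balance after payment €449.46.
Month 3: interest €5.58; balance after payment €332.05.
Month 4: interest €4.12; balance after payment €213.17.
Month 5: interest €2.65; balance after payment €92.81.
Month 6: interest €1.15; balance after payment €0.00.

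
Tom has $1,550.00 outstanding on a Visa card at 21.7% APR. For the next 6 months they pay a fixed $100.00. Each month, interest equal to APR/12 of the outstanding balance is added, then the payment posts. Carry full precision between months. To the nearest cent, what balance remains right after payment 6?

Monthly rate r = 21.7%/12 = 1.80833% = 0.0180833.
Each month: B ← B·(1+r) − $100.00.
Month 1: interest $28.03; balance after payment $1,478.03.
Month 2: interest $26.73; balance after payment $1,404.76.
Month 3: interest $25.40; balance after payment $1,330.16.
Month 4: interest $24.05; balance after payment $1,254.21.
Month 5: interest $22.68; balance after payment $1,176.89.
Month 6: interest $21.28; balance after payment $1,098.18.

$1,098.18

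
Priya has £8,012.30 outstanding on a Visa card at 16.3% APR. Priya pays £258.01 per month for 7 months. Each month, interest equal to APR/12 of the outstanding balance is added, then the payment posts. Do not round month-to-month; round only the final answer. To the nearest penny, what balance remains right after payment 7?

Monthly rate r = 16.3%/12 = 1.35833% = 0.0135833.
Each month: B ← B·(1+r) − £258.01.
Month 1: interest £108.83; balance after payment £7,863.12.
Month 2: interest £106.81; balance after payment £7,711.92.
Month 3: interest £104.75; balance after payment £7,558.66.
Month 4: interest £102.67; balance after payment £7,403.33.
Month 5: interest £100.56; balance after payment £7,245.88.
Month 6: interest £98.42; balance after payment £7,086.29.
Month 7: interest £96.26; balance after payment £6,924.54.

£6,924.54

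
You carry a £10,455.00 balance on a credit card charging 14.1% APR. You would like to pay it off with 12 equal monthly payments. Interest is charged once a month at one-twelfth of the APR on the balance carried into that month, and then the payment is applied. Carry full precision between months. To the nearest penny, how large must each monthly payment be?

£939.22

Monthly rate r = 14.1%/12 = 1.175% = 0.01175.
Level-payment amortization: P = B₀·r / (1 − (1+r)^(−n)) = 10455.00·0.01175 / (1 − 1.01175^(−12)).
Denominator 1 − (1+r)^(−12) = 0.130796546.
P = 122.846 / 0.130796546 ≈ 939.22.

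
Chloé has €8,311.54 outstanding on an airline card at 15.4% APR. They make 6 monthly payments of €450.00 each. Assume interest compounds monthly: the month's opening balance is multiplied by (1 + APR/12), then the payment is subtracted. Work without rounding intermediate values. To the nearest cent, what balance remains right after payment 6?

€6,184.29

Monthly rate r = 15.4%/12 = 1.28333% = 0.0128333.
Each month: B ← B·(1+r) − €450.00.
Month 1: interest €106.66; balance after payment €7,968.20.
Month 2: interest €102.26; balance after payment €7,620.46.
Month 3: interest €97.80; balance after payment €7,268.26.
Month 4: interest €93.28; balance after payment €6,911.54.
Month 5: interest €88.70; balance after payment €6,550.23.
Month 6: interest €84.06; balance after payment €6,184.29.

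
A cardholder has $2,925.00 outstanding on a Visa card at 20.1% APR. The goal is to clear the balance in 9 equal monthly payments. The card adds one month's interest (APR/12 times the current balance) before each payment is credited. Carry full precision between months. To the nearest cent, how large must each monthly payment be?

Monthly rate r = 20.1%/12 = 1.675% = 0.01675.
Level-payment amortization: P = B₀·r / (1 − (1+r)^(−n)) = 2925.00·0.01675 / (1 − 1.01675^(−9)).
Denominator 1 − (1+r)^(−9) = 0.138862761.
P = 48.9938 / 0.138862761 ≈ 352.82.

$352.82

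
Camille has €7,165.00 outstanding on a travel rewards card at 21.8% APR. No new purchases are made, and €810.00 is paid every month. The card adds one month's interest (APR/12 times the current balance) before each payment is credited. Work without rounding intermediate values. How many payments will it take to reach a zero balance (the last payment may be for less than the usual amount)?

Monthly rate r = 21.8%/12 = 1.81667% = 0.0181667.
Recurrence: B ← B·(1+r) − €810.00.
Month 1: interest €130.16; balance after payment €6,485.16.
Month 2: interest €117.81; balance after payment €5,792.98.
Closed form: n = −ln(1 − rB₀/P)/ln(1+r) = −ln(0.8393)/ln(1.01817) ≈ 9.730, so the balance reaches zero during payment 10.

10 payments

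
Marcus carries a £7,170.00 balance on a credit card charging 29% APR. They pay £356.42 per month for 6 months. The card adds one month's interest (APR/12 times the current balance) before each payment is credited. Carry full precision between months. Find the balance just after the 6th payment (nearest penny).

Monthly rate r = 29%/12 = 2.41667% = 0.0241667.
Each month: B ← B·(1+r) − £356.42.
Month 1: interest £173.28; balance after payment £6,986.85.
Month 2: interest £168.85; balance after payment £6,799.28.
Month 3: interest £164.32; balance after payment £6,607.18.
Month 4: interest £159.67; balance after payment £6,410.43.
Month 5: interest £154.92; balance after payment £6,208.93.
Month 6: interest £150.05; balance after payment £6,002.56.

£6,002.56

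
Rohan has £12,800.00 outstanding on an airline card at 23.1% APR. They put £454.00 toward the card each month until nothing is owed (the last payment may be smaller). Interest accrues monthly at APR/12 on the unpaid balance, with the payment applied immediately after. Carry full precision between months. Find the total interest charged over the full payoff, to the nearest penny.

Monthly rate r = 23.1%/12 = 1.925% = 0.01925.
Payoff takes n = ⌈−ln(1 − rB₀/P)/ln(1+r)⌉ = ⌈41.039⌉ = 42 payments; the last is £17.65.
Total paid = 41·£454.00 + £17.65 = £18,631.65.
Total interest = total paid − principal = £18,631.65 − £12,800.00 = £5,831.65.

£5,831.65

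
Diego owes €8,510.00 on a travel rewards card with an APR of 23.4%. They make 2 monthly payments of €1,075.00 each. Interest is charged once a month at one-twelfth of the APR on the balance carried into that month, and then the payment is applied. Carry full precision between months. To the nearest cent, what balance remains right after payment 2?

Monthly rate r = 23.4%/12 = 1.95% = 0.0195.
Each month: B ← B·(1+r) − €1,075.00.
Month 1: interest €165.94; balance after payment €7,600.94.
Month 2: interest €148.22; balance after payment €6,674.16.

€6,674.16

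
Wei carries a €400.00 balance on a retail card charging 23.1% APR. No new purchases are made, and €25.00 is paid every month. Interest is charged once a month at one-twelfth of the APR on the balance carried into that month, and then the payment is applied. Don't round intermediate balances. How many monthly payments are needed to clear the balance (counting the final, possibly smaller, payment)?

20 months

Monthly rate r = 23.1%/12 = 1.925% = 0.01925.
Recurrence: B ← B·(1+r) − €25.00.
Month 1: interest €7.70; balance after payment €382.70.
Month 2: interest €7.37; balance after payment €365.07.
Closed form: n = −ln(1 − rB₀/P)/ln(1+r) = −ln(0.692)/ln(1.01925) ≈ 19.309, so the balance reaches zero during payment 20.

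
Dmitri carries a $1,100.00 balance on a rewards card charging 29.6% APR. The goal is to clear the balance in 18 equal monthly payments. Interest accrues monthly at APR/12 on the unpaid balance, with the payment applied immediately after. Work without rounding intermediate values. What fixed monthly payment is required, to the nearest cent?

Monthly rate r = 29.6%/12 = 2.46667% = 0.0246667.
Level-payment amortization: P = B₀·r / (1 − (1+r)^(−n)) = 1100.00·0.0246667 / (1 − 1.02467^(−18)).
Denominator 1 − (1+r)^(−18) = 0.355069304.
P = 27.1333 / 0.355069304 ≈ 76.42.

$76.42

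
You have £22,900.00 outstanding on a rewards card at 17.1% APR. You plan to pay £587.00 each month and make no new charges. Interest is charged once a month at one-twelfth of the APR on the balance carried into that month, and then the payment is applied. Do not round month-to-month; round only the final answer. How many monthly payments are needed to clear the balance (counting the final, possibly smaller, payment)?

Monthly rate r = 17.1%/12 = 1.425% = 0.01425.
Recurrence: B ← B·(1+r) − £587.00.
Month 1: interest £326.32; balance after payment £22,639.33.
Month 2: interest £322.61; balance after payment £22,374.94.
Closed form: n = −ln(1 − rB₀/P)/ln(1+r) = −ln(0.44408)/ln(1.01425) ≈ 57.370, so the balance reaches zero during payment 58.

58 months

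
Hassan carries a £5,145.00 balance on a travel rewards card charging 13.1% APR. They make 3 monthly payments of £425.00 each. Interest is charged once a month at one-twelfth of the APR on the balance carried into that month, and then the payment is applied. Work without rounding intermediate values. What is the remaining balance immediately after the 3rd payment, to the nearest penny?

£4,026.38

Monthly rate r = 13.1%/12 = 1.09167% = 0.0109167.
Each month: B ← B·(1+r) − £425.00.
Month 1: interest £56.17; balance after payment £4,776.17.
Month 2: interest £52.14; balance after payment £4,403.31.
Month 3: interest £48.07; balance after payment £4,026.38.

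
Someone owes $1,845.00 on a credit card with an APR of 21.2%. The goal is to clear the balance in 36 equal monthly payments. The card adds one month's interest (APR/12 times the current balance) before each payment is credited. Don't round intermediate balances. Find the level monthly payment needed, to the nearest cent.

Monthly rate r = 21.2%/12 = 1.76667% = 0.0176667.
Level-payment amortization: P = B₀·r / (1 − (1+r)^(−n)) = 1845.00·0.0176667 / (1 − 1.01767^(−36)).
Denominator 1 − (1+r)^(−36) = 0.467646376.
P = 32.595 / 0.467646376 ≈ 69.70.

$69.70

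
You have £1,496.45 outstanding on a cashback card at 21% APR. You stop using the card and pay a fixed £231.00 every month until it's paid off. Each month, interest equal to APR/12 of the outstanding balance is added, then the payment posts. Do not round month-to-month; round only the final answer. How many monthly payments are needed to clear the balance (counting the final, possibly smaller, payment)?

7 payments

Monthly rate r = 21%/12 = 1.75% = 0.0175.
Recurrence: B ← B·(1+r) − £231.00.
Month 1: interest £26.19; balance after payment £1,291.64.
Month 2: interest £22.60; balance after payment £1,083.24.
Closed form: n = −ln(1 − rB₀/P)/ln(1+r) = −ln(0.88663)/ln(1.0175) ≈ 6.936, so the balance reaches zero during payment 7.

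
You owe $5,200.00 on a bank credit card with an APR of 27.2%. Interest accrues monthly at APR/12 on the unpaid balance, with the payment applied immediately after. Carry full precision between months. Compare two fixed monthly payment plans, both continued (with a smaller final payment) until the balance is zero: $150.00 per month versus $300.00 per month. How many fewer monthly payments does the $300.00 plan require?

46 fewer payments

Monthly rate r = 27.2%/12 = 2.26667% = 0.0226667.
At $150.00/mo: n = ⌈−ln(1 − rB₀/P)/ln(1+r)⌉ = 69 payments (last $111.53); total interest = total paid − $5,200.00 = $5,111.53.
At $300.00/mo: 23 payments (last $80.22); total interest $1,480.22.
Payments saved = 69 − 23 = 46.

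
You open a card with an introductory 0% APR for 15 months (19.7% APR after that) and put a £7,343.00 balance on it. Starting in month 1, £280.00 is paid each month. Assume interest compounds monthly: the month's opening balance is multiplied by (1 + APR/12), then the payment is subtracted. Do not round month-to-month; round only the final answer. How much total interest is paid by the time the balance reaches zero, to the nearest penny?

£359.95

Promo months 1–15 at r₀ = 0%/12 = 0; months 16+ at r₁ = 19.7%/12 = 0.0164167.
After month 15 (no interest yet): B = £7,343.00 − 15·£280.00 = £3,143.00.
Then at r₁ with £280.00/mo: n₂ = −ln(1 − r₁·B/P)/ln(1+r₁) ≈ 12.51 → 13 more payments.
Total paid = 27·£280.00 + £142.95 = £7,702.95; interest = £7,702.95 − £7,343.00 = £359.95.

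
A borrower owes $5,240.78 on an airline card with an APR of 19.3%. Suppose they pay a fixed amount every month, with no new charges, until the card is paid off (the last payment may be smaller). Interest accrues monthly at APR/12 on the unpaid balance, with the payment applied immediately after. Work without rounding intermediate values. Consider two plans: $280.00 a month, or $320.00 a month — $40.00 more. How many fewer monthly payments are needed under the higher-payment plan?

3 fewer payments

Monthly rate r = 19.3%/12 = 1.60833% = 0.0160833.
At $280.00/mo: n = ⌈−ln(1 − rB₀/P)/ln(1+r)⌉ = 23 payments (last $125.74); total interest = total paid − $5,240.78 = $1,044.96.
At $320.00/mo: 20 payments (last $51.76); total interest $890.98.
Payments saved = 23 − 20 = 3.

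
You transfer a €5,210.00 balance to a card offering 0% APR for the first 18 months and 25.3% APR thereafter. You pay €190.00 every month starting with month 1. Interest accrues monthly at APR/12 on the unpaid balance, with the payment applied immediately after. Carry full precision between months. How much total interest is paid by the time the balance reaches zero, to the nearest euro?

Promo months 1–18 at r₀ = 0%/12 = 0; months 19+ at r₁ = 25.3%/12 = 0.0210833.
After month 18 (no interest yet): B = €5,210.00 − 18·€190.00 = €1,790.00.
Then at r₁ with €190.00/mo: n₂ = −ln(1 − r₁·B/P)/ln(1+r₁) ≈ 10.61 → 11 more payments.
Total paid = 28·€190.00 + €116.92 = €5,436.92; interest = €5,436.92 − €5,210.00 = €226.92.

€227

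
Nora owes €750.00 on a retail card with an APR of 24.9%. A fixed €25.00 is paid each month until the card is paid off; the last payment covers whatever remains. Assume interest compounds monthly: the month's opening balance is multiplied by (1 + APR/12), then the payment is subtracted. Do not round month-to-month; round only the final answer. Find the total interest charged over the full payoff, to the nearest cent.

€435.92

Monthly rate r = 24.9%/12 = 2.075% = 0.02075.
Payoff takes n = ⌈−ln(1 − rB₀/P)/ln(1+r)⌉ = ⌈47.434⌉ = 48 payments; the last is €10.92.
Total paid = 47·€25.00 + €10.92 = €1,185.92.
Total interest = total paid − principal = €1,185.92 − €750.00 = €435.92.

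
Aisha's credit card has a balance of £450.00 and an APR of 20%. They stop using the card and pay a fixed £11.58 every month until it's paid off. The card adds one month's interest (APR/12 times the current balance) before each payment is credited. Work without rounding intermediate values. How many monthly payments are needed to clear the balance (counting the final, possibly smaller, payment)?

Monthly rate r = 20%/12 = 1.66667% = 0.0166667.
Recurrence: B ← B·(1+r) − £11.58.
Month 1: interest £7.50; balance after payment £445.92.
Month 2: interest £7.43; balance after payment £441.77.
Closed form: n = −ln(1 − rB₀/P)/ln(1+r) = −ln(0.35233)/ln(1.01667) ≈ 63.111, so the balance reaches zero during payment 64.

64 months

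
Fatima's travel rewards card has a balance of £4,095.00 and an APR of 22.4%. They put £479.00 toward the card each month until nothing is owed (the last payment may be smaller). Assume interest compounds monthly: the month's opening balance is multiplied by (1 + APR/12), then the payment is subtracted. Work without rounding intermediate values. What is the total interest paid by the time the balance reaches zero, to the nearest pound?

Monthly rate r = 22.4%/12 = 1.86667% = 0.0186667.
Payoff takes n = ⌈−ln(1 − rB₀/P)/ln(1+r)⌉ = ⌈9.400⌉ = 10 payments; the last is £192.85.
Total paid = 9·£479.00 + £192.85 = £4,503.85.
Total interest = total paid − principal = £4,503.85 − £4,095.00 = £408.85.

£409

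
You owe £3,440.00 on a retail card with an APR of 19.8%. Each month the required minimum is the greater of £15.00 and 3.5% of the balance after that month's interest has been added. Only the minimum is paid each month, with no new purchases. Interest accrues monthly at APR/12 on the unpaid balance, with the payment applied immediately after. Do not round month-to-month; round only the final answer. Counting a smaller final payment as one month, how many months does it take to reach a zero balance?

148 months

Monthly rate r = 19.8%/12 = 1.65% = 0.0165.
While 3.5% of the post-interest balance exceeds £15.00, each month B ← (B·(1+r))·(1 − 0.035), i.e. B shrinks by the factor (1+r)·0.965 = 0.98092.
This holds for months 1–109. Entering month 110 the balance is £421.44; 3.5% of the post-interest balance is now below £15.00, so the flat £15.00 minimum applies from here.
From month 110 a fixed £15.00 at rate r clears £421.44 in 39 more payments. Total: 109 + 39 = 148 months.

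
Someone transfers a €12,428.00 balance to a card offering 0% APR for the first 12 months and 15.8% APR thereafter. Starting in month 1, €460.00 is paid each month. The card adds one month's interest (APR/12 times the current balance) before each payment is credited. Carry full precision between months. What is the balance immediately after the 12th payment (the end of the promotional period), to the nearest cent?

€6,908.00

Promo months 1–12 at r₀ = 0%/12 = 0; months 13+ at r₁ = 15.8%/12 = 0.0131667.
After month 12 (no interest yet): B = €12,428.00 − 12·€460.00 = €6,908.00.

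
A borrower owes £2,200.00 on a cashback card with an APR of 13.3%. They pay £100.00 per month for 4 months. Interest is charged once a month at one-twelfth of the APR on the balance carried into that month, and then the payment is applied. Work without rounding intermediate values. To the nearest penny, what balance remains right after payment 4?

Monthly rate r = 13.3%/12 = 1.10833% = 0.0110833.
Each month: B ← B·(1+r) − £100.00.
Month 1: interest £24.38; balance after payment £2,124.38.
Month 2: interest £23.55; balance after payment £2,047.93.
Month 3: interest £22.70; balance after payment £1,970.63.
Month 4: interest £21.84; balance after payment £1,892.47.

£1,892.47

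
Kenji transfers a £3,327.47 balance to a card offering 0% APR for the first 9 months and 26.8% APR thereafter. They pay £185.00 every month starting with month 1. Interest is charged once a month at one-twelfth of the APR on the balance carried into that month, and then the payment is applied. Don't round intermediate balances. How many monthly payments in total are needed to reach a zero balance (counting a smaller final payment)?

Promo months 1–9 at r₀ = 0%/12 = 0; months 10+ at r₁ = 26.8%/12 = 0.0223333.
After month 9 (no interest yet): B = £3,327.47 − 9·£185.00 = £1,662.47.
Then at r₁ with £185.00/mo: n₂ = −ln(1 − r₁·B/P)/ln(1+r₁) ≈ 10.14 → 11 more payments.

20 payments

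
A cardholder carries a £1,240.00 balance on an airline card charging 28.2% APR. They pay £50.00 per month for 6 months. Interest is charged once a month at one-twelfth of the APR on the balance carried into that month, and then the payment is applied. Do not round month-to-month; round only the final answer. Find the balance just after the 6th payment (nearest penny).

Monthly rate r = 28.2%/12 = 2.35% = 0.0235.
Each month: B ← B·(1+r) − £50.00.
Month 1: interest £29.14; balance after payment £1,219.14.
Month 2: interest £28.65; balance after payment £1,197.79.
Month 3: interest £28.15; balance after payment £1,175.94.
Month 4: interest £27.63; balance after payment £1,153.57.
Month 5: interest £27.11; balance after payment £1,130.68.
Month 6: interest £26.57; balance after payment £1,107.25.

£1,107.25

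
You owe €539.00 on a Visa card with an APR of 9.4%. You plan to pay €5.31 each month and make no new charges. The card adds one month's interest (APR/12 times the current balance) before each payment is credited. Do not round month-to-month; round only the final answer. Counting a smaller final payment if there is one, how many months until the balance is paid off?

204 months

Monthly rate r = 9.4%/12 = 0.783333% = 0.00783333.
Recurrence: B ← B·(1+r) − €5.31.
Month 1: interest €4.22; balance after payment €537.91.
Month 2: interest €4.21; balance after payment €536.82.
Closed form: n = −ln(1 − rB₀/P)/ln(1+r) = −ln(0.20487)/ln(1.00783) ≈ 203.184, so the balance reaches zero during payment 204.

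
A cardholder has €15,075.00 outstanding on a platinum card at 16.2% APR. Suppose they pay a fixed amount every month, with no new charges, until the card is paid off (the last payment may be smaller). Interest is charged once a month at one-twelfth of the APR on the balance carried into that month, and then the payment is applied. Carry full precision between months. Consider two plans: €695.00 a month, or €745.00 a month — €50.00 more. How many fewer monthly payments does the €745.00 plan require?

Monthly rate r = 16.2%/12 = 1.35% = 0.0135.
At €695.00/mo: n = ⌈−ln(1 − rB₀/P)/ln(1+r)⌉ = 26 payments (last €582.83); total interest = total paid − €15,075.00 = €2,882.83.
At €745.00/mo: 24 payments (last €592.02); total interest €2,652.02.
Payments saved = 26 − 24 = 2.

2 fewer payments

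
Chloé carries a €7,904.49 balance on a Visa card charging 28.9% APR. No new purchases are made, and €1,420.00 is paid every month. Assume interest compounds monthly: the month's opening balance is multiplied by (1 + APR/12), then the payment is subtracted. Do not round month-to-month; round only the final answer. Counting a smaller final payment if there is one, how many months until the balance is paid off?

Monthly rate r = 28.9%/12 = 2.40833% = 0.0240833.
Recurrence: B ← B·(1+r) − €1,420.00.
Month 1: interest €190.37; balance after payment €6,674.86.
Month 2: interest €160.75; balance after payment €5,415.61.
Closed form: n = −ln(1 − rB₀/P)/ln(1+r) = −ln(0.86594)/ln(1.02408) ≈ 6.048, so the balance reaches zero during payment 7.

7 payments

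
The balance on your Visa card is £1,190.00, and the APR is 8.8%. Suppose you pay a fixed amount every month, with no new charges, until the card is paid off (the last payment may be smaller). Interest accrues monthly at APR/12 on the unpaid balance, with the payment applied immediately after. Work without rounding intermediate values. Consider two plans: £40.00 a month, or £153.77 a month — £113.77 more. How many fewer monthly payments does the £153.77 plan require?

Monthly rate r = 8.8%/12 = 0.733333% = 0.00733333.
At £40.00/mo: n = ⌈−ln(1 − rB₀/P)/ln(1+r)⌉ = 34 payments (last £27.39); total interest = total paid − £1,190.00 = £157.39.
At £153.77/mo: 8 payments (last £153.20); total interest £39.59.
Payments saved = 34 − 8 = 26.

26 fewer payments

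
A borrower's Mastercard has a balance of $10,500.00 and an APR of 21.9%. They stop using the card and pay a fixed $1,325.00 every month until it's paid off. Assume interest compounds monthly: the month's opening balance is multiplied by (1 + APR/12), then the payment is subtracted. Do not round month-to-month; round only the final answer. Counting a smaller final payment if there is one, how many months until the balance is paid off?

9 months

Monthly rate r = 21.9%/12 = 1.825% = 0.01825.
Recurrence: B ← B·(1+r) − $1,325.00.
Month 1: interest $191.62; balance after payment $9,366.62.
Month 2: interest $170.94; balance after payment $8,212.57.
Closed form: n = −ln(1 − rB₀/P)/ln(1+r) = −ln(0.85538)/ln(1.01825) ≈ 8.637, so the balance reaches zero during payment 9.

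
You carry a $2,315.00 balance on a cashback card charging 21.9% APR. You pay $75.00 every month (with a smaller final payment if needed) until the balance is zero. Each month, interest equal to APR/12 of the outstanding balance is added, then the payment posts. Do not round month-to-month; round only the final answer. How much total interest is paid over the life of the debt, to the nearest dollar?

$1,121

Monthly rate r = 21.9%/12 = 1.825% = 0.01825.
Payoff takes n = ⌈−ln(1 − rB₀/P)/ln(1+r)⌉ = ⌈45.813⌉ = 46 payments; the last is $61.07.
Total paid = 45·$75.00 + $61.07 = $3,436.07.
Total interest = total paid − principal = $3,436.07 − $2,315.00 = $1,121.07.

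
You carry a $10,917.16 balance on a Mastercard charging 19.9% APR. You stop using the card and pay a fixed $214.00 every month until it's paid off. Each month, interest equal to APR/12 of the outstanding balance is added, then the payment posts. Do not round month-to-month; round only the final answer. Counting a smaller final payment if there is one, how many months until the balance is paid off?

Monthly rate r = 19.9%/12 = 1.65833% = 0.0165833.
Recurrence: B ← B·(1+r) − $214.00.
Month 1: interest $181.04; balance after payment $10,884.20.
Month 2: interest $180.50; balance after payment $10,850.70.
Closed form: n = −ln(1 − rB₀/P)/ln(1+r) = −ln(0.15401)/ln(1.01658) ≈ 113.743, so the balance reaches zero during payment 114.

114 months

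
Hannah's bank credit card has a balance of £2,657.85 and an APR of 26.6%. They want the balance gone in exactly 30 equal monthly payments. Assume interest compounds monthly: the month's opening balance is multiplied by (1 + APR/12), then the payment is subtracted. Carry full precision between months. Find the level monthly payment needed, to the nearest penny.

£122.24

Monthly rate r = 26.6%/12 = 2.21667% = 0.0221667.
Level-payment amortization: P = B₀·r / (1 − (1+r)^(−n)) = 2657.85·0.0221667 / (1 − 1.02217^(−30)).
Denominator 1 − (1+r)^(−30) = 0.481977563.
P = 58.9157 / 0.481977563 ≈ 122.24.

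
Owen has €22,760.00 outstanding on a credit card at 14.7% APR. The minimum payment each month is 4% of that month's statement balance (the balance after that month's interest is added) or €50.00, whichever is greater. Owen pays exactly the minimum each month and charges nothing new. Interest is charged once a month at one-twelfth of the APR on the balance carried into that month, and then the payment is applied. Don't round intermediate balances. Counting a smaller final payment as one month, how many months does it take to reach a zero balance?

Monthly rate r = 14.7%/12 = 1.225% = 0.01225.
While 4% of the post-interest balance exceeds €50.00, each month B ← (B·(1+r))·(1 − 0.04), i.e. B shrinks by the factor (1+r)·0.96 = 0.97176.
This holds for months 1–102. Entering month 103 the balance is €1,225.16; 4% of the post-interest balance is now below €50.00, so the flat €50.00 minimum applies from here.
From month 103 a fixed €50.00 at rate r clears €1,225.16 in 30 more payments. Total: 102 + 30 = 132 months.

132 months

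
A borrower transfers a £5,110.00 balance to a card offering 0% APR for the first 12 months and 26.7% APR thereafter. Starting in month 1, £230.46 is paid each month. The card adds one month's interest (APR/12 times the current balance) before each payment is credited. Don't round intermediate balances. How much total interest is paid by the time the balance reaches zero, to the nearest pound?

Promo months 1–12 at r₀ = 0%/12 = 0; months 13+ at r₁ = 26.7%/12 = 0.02225.
After month 12 (no interest yet): B = £5,110.00 − 12·£230.46 = £2,344.48.
Then at r₁ with £230.46/mo: n₂ = −ln(1 − r₁·B/P)/ln(1+r₁) ≈ 11.66 → 12 more payments.
Total paid = 23·£230.46 + £153.14 = £5,453.72; interest = £5,453.72 − £5,110.00 = £343.72.

£344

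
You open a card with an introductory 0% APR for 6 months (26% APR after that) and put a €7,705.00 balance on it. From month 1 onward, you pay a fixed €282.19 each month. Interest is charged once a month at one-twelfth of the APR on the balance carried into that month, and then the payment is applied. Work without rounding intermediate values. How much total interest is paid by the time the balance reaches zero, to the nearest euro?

€2,139

Promo months 1–6 at r₀ = 0%/12 = 0; months 7+ at r₁ = 26%/12 = 0.0216667.
After month 6 (no interest yet): B = €7,705.00 − 6·€282.19 = €6,011.86.
Then at r₁ with €282.19/mo: n₂ = −ln(1 − r₁·B/P)/ln(1+r₁) ≈ 28.88 → 29 more payments.
Total paid = 34·€282.19 + €249.82 = €9,844.28; interest = €9,844.28 − €7,705.00 = €2,139.28.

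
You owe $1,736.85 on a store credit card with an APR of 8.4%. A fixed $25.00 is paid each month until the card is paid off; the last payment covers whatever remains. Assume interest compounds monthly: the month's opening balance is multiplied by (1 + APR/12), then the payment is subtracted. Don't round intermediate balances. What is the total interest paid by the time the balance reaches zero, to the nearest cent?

$650.60

Monthly rate r = 8.4%/12 = 0.7% = 0.007.
Payoff takes n = ⌈−ln(1 − rB₀/P)/ln(1+r)⌉ = ⌈95.497⌉ = 96 payments; the last is $12.45.
Total paid = 95·$25.00 + $12.45 = $2,387.45.
Total interest = total paid − principal = $2,387.45 − $1,736.85 = $650.60.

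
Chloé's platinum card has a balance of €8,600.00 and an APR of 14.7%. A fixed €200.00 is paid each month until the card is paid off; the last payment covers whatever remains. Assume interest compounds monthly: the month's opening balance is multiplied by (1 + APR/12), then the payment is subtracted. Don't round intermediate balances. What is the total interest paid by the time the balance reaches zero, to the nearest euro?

€3,689

Monthly rate r = 14.7%/12 = 1.225% = 0.01225.
Payoff takes n = ⌈−ln(1 − rB₀/P)/ln(1+r)⌉ = ⌈61.445⌉ = 62 payments; the last is €89.35.
Total paid = 61·€200.00 + €89.35 = €12,289.35.
Total interest = total paid − principal = €12,289.35 − €8,600.00 = €3,689.35.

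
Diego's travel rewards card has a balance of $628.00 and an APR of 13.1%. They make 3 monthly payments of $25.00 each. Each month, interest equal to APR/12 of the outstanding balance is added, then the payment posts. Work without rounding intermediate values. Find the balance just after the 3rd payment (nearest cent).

Monthly rate r = 13.1%/12 = 1.09167% = 0.0109167.
Each month: B ← B·(1+r) − $25.00.
Month 1: interest $6.86; balance after payment $609.86.
Month 2: interest $6.66; balance after payment $591.51.
Month 3: interest $6.46; balance after payment $572.97.

$572.97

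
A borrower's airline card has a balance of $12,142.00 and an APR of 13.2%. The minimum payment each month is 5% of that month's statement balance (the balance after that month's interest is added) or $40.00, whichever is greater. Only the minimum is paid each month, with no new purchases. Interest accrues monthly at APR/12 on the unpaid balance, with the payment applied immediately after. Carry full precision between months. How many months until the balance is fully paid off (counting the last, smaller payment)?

Monthly rate r = 13.2%/12 = 1.1% = 0.011.
While 5% of the post-interest balance exceeds $40.00, each month B ← (B·(1+r))·(1 − 0.05), i.e. B shrinks by the factor (1+r)·0.95 = 0.96045.
This holds for months 1–68. Entering month 69 the balance is $780.86; 5% of the post-interest balance is now below $40.00, so the flat $40.00 minimum applies from here.
From month 69 a fixed $40.00 at rate r clears $780.86 in 23 more payments. Total: 68 + 23 = 91 months.

91 months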